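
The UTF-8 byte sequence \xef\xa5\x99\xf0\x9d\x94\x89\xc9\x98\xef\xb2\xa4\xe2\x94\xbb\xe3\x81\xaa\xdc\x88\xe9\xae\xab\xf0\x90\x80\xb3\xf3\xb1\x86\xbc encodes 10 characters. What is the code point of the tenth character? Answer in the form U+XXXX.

U+F11BC

Offset 0: leading byte 0xEF = 11101111 → 3-byte char #1 = EF A5 99.
Offset 3: leading byte 0xF0 = 11110000 → 4-byte char #2 = F0 9D 94 89.
Offset 7: leading byte 0xC9 = 11001001 → 2-byte char #3 = C9 98.
Offset 9: leading byte 0xEF = 11101111 → 3-byte char #4 = EF B2 A4.
Offset 12: leading byte 0xE2 = 11100010 → 3-byte char #5 = E2 94 BB.
Offset 15: leading byte 0xE3 = 11100011 → 3-byte char #6 = E3 81 AA.
Offset 18: leading byte 0xDC = 11011100 → 2-byte char #7 = DC 88.
Offset 20: leading byte 0xE9 = 11101001 → 3-byte char #8 = E9 AE AB.
Offset 23: leading byte 0xF0 = 11110000 → 4-byte char #9 = F0 90 80 B3.
Offset 27: leading byte 0xF3 = 11110011 → 4-byte char #10 = F3 B1 86 BC.
Leading byte 0xF3 = 11110011 matches 11110xxx → 4-byte sequence.
Byte 1: 0xF3 = 11110011, payload 011 (3 bits).
Byte 2: 0xB1 = 10110001 (10xxxxxx ✓), payload 110001.
Byte 3: 0x86 = 10000110 (10xxxxxx ✓), payload 000110.
Byte 4: 0xBC = 10111100 (10xxxxxx ✓), payload 111100.
Concatenate: 011110001000110111100 = 0xF11BC (21 bits → U+F11BC).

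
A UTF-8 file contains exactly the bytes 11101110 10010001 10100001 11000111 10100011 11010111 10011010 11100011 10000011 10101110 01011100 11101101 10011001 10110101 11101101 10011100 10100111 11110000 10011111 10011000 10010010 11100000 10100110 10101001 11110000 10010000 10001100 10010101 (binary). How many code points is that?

10

Byte at offset 0: 0xEE = 11101110 → 3-byte char (#1). Advance 3.
Byte at offset 3: 0xC7 = 11000111 → 2-byte char (#2). Advance 2.
Byte at offset 5: 0xD7 = 11010111 → 2-byte char (#3). Advance 2.
Byte at offset 7: 0xE3 = 11100011 → 3-byte char (#4). Advance 3.
Byte at offset 10: 0x5C = 01011100 → 1-byte char (#5). Advance 1.
Byte at offset 11: 0xED = 11101101 → 3-byte char (#6). Advance 3.
Byte at offset 14: 0xED = 11101101 → 3-byte char (#7). Advance 3.
Byte at offset 17: 0xF0 = 11110000 → 4-byte char (#8). Advance 4.
Byte at offset 21: 0xE0 = 11100000 → 3-byte char (#9). Advance 3.
Byte at offset 24: 0xF0 = 11110000 → 4-byte char (#10). Advance 4.
Reached end at offset 28 after 10 code points.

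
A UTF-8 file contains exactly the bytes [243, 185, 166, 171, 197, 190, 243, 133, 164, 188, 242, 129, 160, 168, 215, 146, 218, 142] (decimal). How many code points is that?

6

Byte at offset 0: 0xF3 = 11110011 → 4-byte char (#1). Advance 4.
Byte at offset 4: 0xC5 = 11000101 → 2-byte char (#2). Advance 2.
Byte at offset 6: 0xF3 = 11110011 → 4-byte char (#3). Advance 4.
Byte at offset 10: 0xF2 = 11110010 → 4-byte char (#4). Advance 4.
Byte at offset 14: 0xD7 = 11010111 → 2-byte char (#5). Advance 2.
Byte at offset 16: 0xDA = 11011010 → 2-byte char (#6). Advance 2.
Reached end at offset 18 after 6 code points.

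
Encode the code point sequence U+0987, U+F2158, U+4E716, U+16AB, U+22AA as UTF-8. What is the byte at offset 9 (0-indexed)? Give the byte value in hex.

0x9C

U+0987 → 3-byte form E0 A6 87 at offsets 0–2.
U+F2158 → 4-byte form F3 B2 85 98 at offsets 3–6.
U+4E716 → 4-byte form F1 8E 9C 96 at offsets 7–10.
Offset 9 falls in char 3's range; it's byte 3 of F1 8E 9C 96 = 0x9C.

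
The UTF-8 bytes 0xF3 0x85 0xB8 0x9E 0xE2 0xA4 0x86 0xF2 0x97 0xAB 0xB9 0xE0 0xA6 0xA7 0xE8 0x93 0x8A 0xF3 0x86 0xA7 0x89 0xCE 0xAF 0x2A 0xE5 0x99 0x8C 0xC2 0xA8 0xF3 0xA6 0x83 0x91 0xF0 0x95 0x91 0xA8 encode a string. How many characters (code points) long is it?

Byte at offset 0: 0xF3 = 11110011 → 4-byte char (#1). Advance 4.
Byte at offset 4: 0xE2 = 11100010 → 3-byte char (#2). Advance 3.
Byte at offset 7: 0xF2 = 11110010 → 4-byte char (#3). Advance 4.
Byte at offset 11: 0xE0 = 11100000 → 3-byte char (#4). Advance 3.
Byte at offset 14: 0xE8 = 11101000 → 3-byte char (#5). Advance 3.
Byte at offset 17: 0xF3 = 11110011 → 4-byte char (#6). Advance 4.
Byte at offset 21: 0xCE = 11001110 → 2-byte char (#7). Advance 2.
Byte at offset 23: 0x2A = 00101010 → 1-byte char (#8). Advance 1.
Byte at offset 24: 0xE5 = 11100101 → 3-byte char (#9). Advance 3.
Byte at offset 27: 0xC2 = 11000010 → 2-byte char (#10). Advance 2.
Byte at offset 29: 0xF3 = 11110011 → 4-byte char (#11). Advance 4.
Byte at offset 33: 0xF0 = 11110000 → 4-byte char (#12). Advance 4.
Reached end at offset 37 after 12 code points.

12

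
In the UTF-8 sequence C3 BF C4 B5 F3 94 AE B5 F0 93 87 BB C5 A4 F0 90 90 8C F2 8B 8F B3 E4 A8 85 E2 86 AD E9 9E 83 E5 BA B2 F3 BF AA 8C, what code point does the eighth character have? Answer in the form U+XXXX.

Offset 0: leading byte 0xC3 = 11000011 → 2-byte char #1 = C3 BF.
Offset 2: leading byte 0xC4 = 11000100 → 2-byte char #2 = C4 B5.
Offset 4: leading byte 0xF3 = 11110011 → 4-byte char #3 = F3 94 AE B5.
Offset 8: leading byte 0xF0 = 11110000 → 4-byte char #4 = F0 93 87 BB.
Offset 12: leading byte 0xC5 = 11000101 → 2-byte char #5 = C5 A4.
Offset 14: leading byte 0xF0 = 11110000 → 4-byte char #6 = F0 90 90 8C.
Offset 18: leading byte 0xF2 = 11110010 → 4-byte char #7 = F2 8B 8F B3.
Offset 22: leading byte 0xE4 = 11100100 → 3-byte char #8 = E4 A8 85.
Leading byte 0xE4 = 11100100 matches 1110xxxx → 3-byte sequence.
Byte 1: 0xE4 = 11100100, payload 0100 (4 bits).
Byte 2: 0xA8 = 10101000 (10xxxxxx ✓), payload 101000.
Byte 3: 0x85 = 10000101 (10xxxxxx ✓), payload 000101.
Concatenate: 0100101000000101 = 0x4A05 (16 bits → U+4A05).

U+4A05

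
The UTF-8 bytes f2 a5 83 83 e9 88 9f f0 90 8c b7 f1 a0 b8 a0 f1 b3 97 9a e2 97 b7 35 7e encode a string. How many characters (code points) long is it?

Byte at offset 0: 0xF2 = 11110010 → 4-byte char (#1). Advance 4.
Byte at offset 4: 0xE9 = 11101001 → 3-byte char (#2). Advance 3.
Byte at offset 7: 0xF0 = 11110000 → 4-byte char (#3). Advance 4.
Byte at offset 11: 0xF1 = 11110001 → 4-byte char (#4). Advance 4.
Byte at offset 15: 0xF1 = 11110001 → 4-byte char (#5). Advance 4.
Byte at offset 19: 0xE2 = 11100010 → 3-byte char (#6). Advance 3.
Byte at offset 22: 0x35 = 00110101 → 1-byte char (#7). Advance 1.
Byte at offset 23: 0x7E = 01111110 → 1-byte char (#8). Advance 1.
Reached end at offset 24 after 8 code points.

8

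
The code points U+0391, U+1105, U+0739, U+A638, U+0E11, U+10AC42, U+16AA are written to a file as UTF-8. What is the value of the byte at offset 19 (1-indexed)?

0x9A

1-indexed offset 19 is 0-indexed offset 18.
U+0391 → 2-byte form CE 91 at offsets 0–1.
U+1105 → 3-byte form E1 84 85 at offsets 2–4.
U+0739 → 2-byte form DC B9 at offsets 5–6.
U+A638 → 3-byte form EA 98 B8 at offsets 7–9.
U+0E11 → 3-byte form E0 B8 91 at offsets 10–12.
U+10AC42 → 4-byte form F4 8A B1 82 at offsets 13–16.
U+16AA → 3-byte form E1 9A AA at offsets 17–19.
Offset 18 falls in char 7's range; it's byte 2 of E1 9A AA = 0x9A.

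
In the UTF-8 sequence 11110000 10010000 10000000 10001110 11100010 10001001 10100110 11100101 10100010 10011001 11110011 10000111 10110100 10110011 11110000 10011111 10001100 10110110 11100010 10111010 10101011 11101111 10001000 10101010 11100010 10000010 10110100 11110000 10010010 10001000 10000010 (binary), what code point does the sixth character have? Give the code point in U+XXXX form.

Offset 0: leading byte 0xF0 = 11110000 → 4-byte char #1 = F0 90 80 8E.
Offset 4: leading byte 0xE2 = 11100010 → 3-byte char #2 = E2 89 A6.
Offset 7: leading byte 0xE5 = 11100101 → 3-byte char #3 = E5 A2 99.
Offset 10: leading byte 0xF3 = 11110011 → 4-byte char #4 = F3 87 B4 B3.
Offset 14: leading byte 0xF0 = 11110000 → 4-byte char #5 = F0 9F 8C B6.
Offset 18: leading byte 0xE2 = 11100010 → 3-byte char #6 = E2 BA AB.
Leading byte 0xE2 = 11100010 matches 1110xxxx → 3-byte sequence.
Byte 1: 0xE2 = 11100010, payload 0010 (4 bits).
Byte 2: 0xBA = 10111010 (10xxxxxx ✓), payload 111010.
Byte 3: 0xAB = 10101011 (10xxxxxx ✓), payload 101011.
Concatenate: 0010111010101011 = 0x2EAB (16 bits → U+2EAB).

U+2EAB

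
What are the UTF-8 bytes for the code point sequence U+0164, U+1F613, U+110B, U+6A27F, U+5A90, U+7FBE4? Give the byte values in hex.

C5 A4 F0 9F 98 93 E1 84 8B F1 AA 89 BF E5 AA 90 F1 BF AF A4

U+0164: 2-byte form → C5 A4.
U+1F613: 4-byte form → F0 9F 98 93.
U+110B: 3-byte form → E1 84 8B.
U+6A27F: 4-byte form → F1 AA 89 BF.
U+5A90: 3-byte form → E5 AA 90.
U+7FBE4: 4-byte form → F1 BF AF A4.
Concatenated (20 bytes): C5 A4 F0 9F 98 93 E1 84 8B F1 AA 89 BF E5 AA 90 F1 BF AF A4.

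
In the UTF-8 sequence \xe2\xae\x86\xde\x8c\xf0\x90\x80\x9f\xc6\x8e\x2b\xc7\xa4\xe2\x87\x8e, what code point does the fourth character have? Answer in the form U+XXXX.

Offset 0: leading byte 0xE2 = 11100010 → 3-byte char #1 = E2 AE 86.
Offset 3: leading byte 0xDE = 11011110 → 2-byte char #2 = DE 8C.
Offset 5: leading byte 0xF0 = 11110000 → 4-byte char #3 = F0 90 80 9F.
Offset 9: leading byte 0xC6 = 11000110 → 2-byte char #4 = C6 8E.
Leading byte 0xC6 = 11000110 matches 110xxxxx → 2-byte sequence.
Byte 1: 0xC6 = 11000110, payload 00110 (5 bits).
Byte 2: 0x8E = 10001110 (10xxxxxx ✓), payload 001110.
Concatenate: 00110001110 = 0x18E (11 bits → U+018E).

U+018E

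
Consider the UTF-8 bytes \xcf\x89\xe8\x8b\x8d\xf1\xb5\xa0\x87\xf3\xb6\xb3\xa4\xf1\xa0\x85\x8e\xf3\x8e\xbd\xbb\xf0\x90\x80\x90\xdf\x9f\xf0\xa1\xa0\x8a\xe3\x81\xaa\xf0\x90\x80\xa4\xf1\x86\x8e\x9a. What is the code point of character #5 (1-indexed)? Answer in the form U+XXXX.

Offset 0: leading byte 0xCF = 11001111 → 2-byte char #1 = CF 89.
Offset 2: leading byte 0xE8 = 11101000 → 3-byte char #2 = E8 8B 8D.
Offset 5: leading byte 0xF1 = 11110001 → 4-byte char #3 = F1 B5 A0 87.
Offset 9: leading byte 0xF3 = 11110011 → 4-byte char #4 = F3 B6 B3 A4.
Offset 13: leading byte 0xF1 = 11110001 → 4-byte char #5 = F1 A0 85 8E.
Leading byte 0xF1 = 11110001 matches 11110xxx → 4-byte sequence.
Byte 1: 0xF1 = 11110001, payload 001 (3 bits).
Byte 2: 0xA0 = 10100000 (10xxxxxx ✓), payload 100000.
Byte 3: 0x85 = 10000101 (10xxxxxx ✓), payload 000101.
Byte 4: 0x8E = 10001110 (10xxxxxx ✓), payload 001110.
Concatenate: 001100000000101001110 = 0x6014E (21 bits → U+6014E).

U+6014E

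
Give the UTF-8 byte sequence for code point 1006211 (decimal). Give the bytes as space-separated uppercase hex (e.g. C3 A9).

U+F5A83 = 0xF5A83 = 1006211 decimal. In range U+10000–U+10FFFF → 4-byte form: 11110xxx 10xxxxxx 10xxxxxx 10xxxxxx.
Binary (21 bits): 011110101101010000011.
Split 3+6+6+6: 011 | 110101 | 101010 | 000011.
Byte 1: 11110011 = 0xF3.
Byte 2: 10110101 = 0xB5.
Byte 3: 10101010 = 0xAA.
Byte 4: 10000011 = 0x83.

F3 B5 AA 83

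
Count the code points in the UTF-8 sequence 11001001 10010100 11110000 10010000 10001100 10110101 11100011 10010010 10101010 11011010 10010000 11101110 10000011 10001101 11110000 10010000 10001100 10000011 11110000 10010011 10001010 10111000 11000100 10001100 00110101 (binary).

9

Byte at offset 0: 0xC9 = 11001001 → 2-byte char (#1). Advance 2.
Byte at offset 2: 0xF0 = 11110000 → 4-byte char (#2). Advance 4.
Byte at offset 6: 0xE3 = 11100011 → 3-byte char (#3). Advance 3.
Byte at offset 9: 0xDA = 11011010 → 2-byte char (#4). Advance 2.
Byte at offset 11: 0xEE = 11101110 → 3-byte char (#5). Advance 3.
Byte at offset 14: 0xF0 = 11110000 → 4-byte char (#6). Advance 4.
Byte at offset 18: 0xF0 = 11110000 → 4-byte char (#7). Advance 4.
Byte at offset 22: 0xC4 = 11000100 → 2-byte char (#8). Advance 2.
Byte at offset 24: 0x35 = 00110101 → 1-byte char (#9). Advance 1.
Reached end at offset 25 after 9 code points.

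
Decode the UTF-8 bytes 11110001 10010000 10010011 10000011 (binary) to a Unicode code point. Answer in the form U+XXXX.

Leading byte 0xF1 = 11110001 matches 11110xxx → 4-byte sequence.
Byte 1: 0xF1 = 11110001, payload 001 (3 bits).
Byte 2: 0x90 = 10010000 (10xxxxxx ✓), payload 010000.
Byte 3: 0x93 = 10010011 (10xxxxxx ✓), payload 010011.
Byte 4: 0x83 = 10000011 (10xxxxxx ✓), payload 000011.
Concatenate: 001010000010011000011 = 0x504C3 (21 bits → U+504C3).

U+504C3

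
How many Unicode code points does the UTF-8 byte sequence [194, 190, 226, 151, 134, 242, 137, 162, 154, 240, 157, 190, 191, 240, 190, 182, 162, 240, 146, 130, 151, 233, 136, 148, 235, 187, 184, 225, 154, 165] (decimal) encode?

9

Byte at offset 0: 0xC2 = 11000010 → 2-byte char (#1). Advance 2.
Byte at offset 2: 0xE2 = 11100010 → 3-byte char (#2). Advance 3.
Byte at offset 5: 0xF2 = 11110010 → 4-byte char (#3). Advance 4.
Byte at offset 9: 0xF0 = 11110000 → 4-byte char (#4). Advance 4.
Byte at offset 13: 0xF0 = 11110000 → 4-byte char (#5). Advance 4.
Byte at offset 17: 0xF0 = 11110000 → 4-byte char (#6). Advance 4.
Byte at offset 21: 0xE9 = 11101001 → 3-byte char (#7). Advance 3.
Byte at offset 24: 0xEB = 11101011 → 3-byte char (#8). Advance 3.
Byte at offset 27: 0xE1 = 11100001 → 3-byte char (#9). Advance 3.
Reached end at offset 30 after 9 code points.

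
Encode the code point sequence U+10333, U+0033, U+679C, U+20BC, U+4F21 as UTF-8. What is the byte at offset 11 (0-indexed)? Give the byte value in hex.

0xE4

U+10333 → 4-byte form F0 90 8C B3 at offsets 0–3.
U+0033 → 1-byte form 33 at offsets 4–4.
U+679C → 3-byte form E6 9E 9C at offsets 5–7.
U+20BC → 3-byte form E2 82 BC at offsets 8–10.
U+4F21 → 3-byte form E4 BC A1 at offsets 11–13.
Offset 11 falls in char 5's range; it's byte 1 of E4 BC A1 = 0xE4.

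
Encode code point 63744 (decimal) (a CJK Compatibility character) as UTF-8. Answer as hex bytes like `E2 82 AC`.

EF A4 80

U+F900 = 0xF900 = 63744 decimal. In range U+0800–U+FFFF → 3-byte form: 1110xxxx 10xxxxxx 10xxxxxx.
Binary (16 bits): 1111100100000000.
Split 4+6+6: 1111 | 100100 | 000000.
Byte 1: 11101111 = 0xEF.
Byte 2: 10100100 = 0xA4.
Byte 3: 10000000 = 0x80.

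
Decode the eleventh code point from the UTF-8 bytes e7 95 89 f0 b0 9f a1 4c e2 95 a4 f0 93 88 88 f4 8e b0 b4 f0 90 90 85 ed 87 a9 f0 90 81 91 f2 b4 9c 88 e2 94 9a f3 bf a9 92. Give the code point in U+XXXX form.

U+251A

Offset 0: leading byte 0xE7 = 11100111 → 3-byte char #1 = E7 95 89.
Offset 3: leading byte 0xF0 = 11110000 → 4-byte char #2 = F0 B0 9F A1.
Offset 7: leading byte 0x4C = 01001100 → 1-byte char #3 = 4C.
Offset 8: leading byte 0xE2 = 11100010 → 3-byte char #4 = E2 95 A4.
Offset 11: leading byte 0xF0 = 11110000 → 4-byte char #5 = F0 93 88 88.
Offset 15: leading byte 0xF4 = 11110100 → 4-byte char #6 = F4 8E B0 B4.
Offset 19: leading byte 0xF0 = 11110000 → 4-byte char #7 = F0 90 90 85.
Offset 23: leading byte 0xED = 11101101 → 3-byte char #8 = ED 87 A9.
Offset 26: leading byte 0xF0 = 11110000 → 4-byte char #9 = F0 90 81 91.
Offset 30: leading byte 0xF2 = 11110010 → 4-byte char #10 = F2 B4 9C 88.
Offset 34: leading byte 0xE2 = 11100010 → 3-byte char #11 = E2 94 9A.
Leading byte 0xE2 = 11100010 matches 1110xxxx → 3-byte sequence.
Byte 1: 0xE2 = 11100010, payload 0010 (4 bits).
Byte 2: 0x94 = 10010100 (10xxxxxx ✓), payload 010100.
Byte 3: 0x9A = 10011010 (10xxxxxx ✓), payload 011010.
Concatenate: 0010010100011010 = 0x251A (16 bits → U+251A).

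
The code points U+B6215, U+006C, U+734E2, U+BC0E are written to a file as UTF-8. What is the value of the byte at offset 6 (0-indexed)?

U+B6215 → 4-byte form F2 B6 88 95 at offsets 0–3.
U+006C → 1-byte form 6C at offsets 4–4.
U+734E2 → 4-byte form F1 B3 93 A2 at offsets 5–8.
Offset 6 falls in char 3's range; it's byte 2 of F1 B3 93 A2 = 0xB3.

0xB3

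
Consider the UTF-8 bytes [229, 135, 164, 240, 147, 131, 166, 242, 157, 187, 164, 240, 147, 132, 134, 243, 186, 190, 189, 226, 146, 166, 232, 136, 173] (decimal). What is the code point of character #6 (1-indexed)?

U+24A6

Offset 0: leading byte 0xE5 = 11100101 → 3-byte char #1 = E5 87 A4.
Offset 3: leading byte 0xF0 = 11110000 → 4-byte char #2 = F0 93 83 A6.
Offset 7: leading byte 0xF2 = 11110010 → 4-byte char #3 = F2 9D BB A4.
Offset 11: leading byte 0xF0 = 11110000 → 4-byte char #4 = F0 93 84 86.
Offset 15: leading byte 0xF3 = 11110011 → 4-byte char #5 = F3 BA BE BD.
Offset 19: leading byte 0xE2 = 11100010 → 3-byte char #6 = E2 92 A6.
Leading byte 0xE2 = 11100010 matches 1110xxxx → 3-byte sequence.
Byte 1: 0xE2 = 11100010, payload 0010 (4 bits).
Byte 2: 0x92 = 10010010 (10xxxxxx ✓), payload 010010.
Byte 3: 0xA6 = 10100110 (10xxxxxx ✓), payload 100110.
Concatenate: 0010010010100110 = 0x24A6 (16 bits → U+24A6).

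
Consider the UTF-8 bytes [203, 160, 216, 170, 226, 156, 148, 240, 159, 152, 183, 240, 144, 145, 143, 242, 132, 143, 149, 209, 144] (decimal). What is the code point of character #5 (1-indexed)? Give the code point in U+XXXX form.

U+1044F

Offset 0: leading byte 0xCB = 11001011 → 2-byte char #1 = CB A0.
Offset 2: leading byte 0xD8 = 11011000 → 2-byte char #2 = D8 AA.
Offset 4: leading byte 0xE2 = 11100010 → 3-byte char #3 = E2 9C 94.
Offset 7: leading byte 0xF0 = 11110000 → 4-byte char #4 = F0 9F 98 B7.
Offset 11: leading byte 0xF0 = 11110000 → 4-byte char #5 = F0 90 91 8F.
Leading byte 0xF0 = 11110000 matches 11110xxx → 4-byte sequence.
Byte 1: 0xF0 = 11110000, payload 000 (3 bits).
Byte 2: 0x90 = 10010000 (10xxxxxx ✓), payload 010000.
Byte 3: 0x91 = 10010001 (10xxxxxx ✓), payload 010001.
Byte 4: 0x8F = 10001111 (10xxxxxx ✓), payload 001111.
Concatenate: 000010000010001001111 = 0x1044F (21 bits → U+1044F).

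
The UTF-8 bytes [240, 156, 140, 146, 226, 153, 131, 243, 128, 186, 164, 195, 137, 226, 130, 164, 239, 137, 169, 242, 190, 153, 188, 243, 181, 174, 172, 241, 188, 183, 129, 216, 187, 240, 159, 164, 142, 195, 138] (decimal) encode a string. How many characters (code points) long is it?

Byte at offset 0: 0xF0 = 11110000 → 4-byte char (#1). Advance 4.
Byte at offset 4: 0xE2 = 11100010 → 3-byte char (#2). Advance 3.
Byte at offset 7: 0xF3 = 11110011 → 4-byte char (#3). Advance 4.
Byte at offset 11: 0xC3 = 11000011 → 2-byte char (#4). Advance 2.
Byte at offset 13: 0xE2 = 11100010 → 3-byte char (#5). Advance 3.
Byte at offset 16: 0xEF = 11101111 → 3-byte char (#6). Advance 3.
Byte at offset 19: 0xF2 = 11110010 → 4-byte char (#7). Advance 4.
Byte at offset 23: 0xF3 = 11110011 → 4-byte char (#8). Advance 4.
Byte at offset 27: 0xF1 = 11110001 → 4-byte char (#9). Advance 4.
Byte at offset 31: 0xD8 = 11011000 → 2-byte char (#10). Advance 2.
Byte at offset 33: 0xF0 = 11110000 → 4-byte char (#11). Advance 4.
Byte at offset 37: 0xC3 = 11000011 → 2-byte char (#12). Advance 2.
Reached end at offset 39 after 12 code points.

12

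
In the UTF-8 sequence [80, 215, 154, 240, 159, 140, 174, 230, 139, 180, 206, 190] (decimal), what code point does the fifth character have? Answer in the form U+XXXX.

Offset 0: leading byte 0x50 = 01010000 → 1-byte char #1 = 50.
Offset 1: leading byte 0xD7 = 11010111 → 2-byte char #2 = D7 9A.
Offset 3: leading byte 0xF0 = 11110000 → 4-byte char #3 = F0 9F 8C AE.
Offset 7: leading byte 0xE6 = 11100110 → 3-byte char #4 = E6 8B B4.
Offset 10: leading byte 0xCE = 11001110 → 2-byte char #5 = CE BE.
Leading byte 0xCE = 11001110 matches 110xxxxx → 2-byte sequence.
Byte 1: 0xCE = 11001110, payload 01110 (5 bits).
Byte 2: 0xBE = 10111110 (10xxxxxx ✓), payload 111110.
Concatenate: 01110111110 = 0x3BE (11 bits → U+03BE).

U+03BE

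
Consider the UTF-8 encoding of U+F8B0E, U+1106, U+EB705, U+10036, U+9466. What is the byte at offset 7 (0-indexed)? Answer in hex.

0xF3

U+F8B0E → 4-byte form F3 B8 AC 8E at offsets 0–3.
U+1106 → 3-byte form E1 84 86 at offsets 4–6.
U+EB705 → 4-byte form F3 AB 9C 85 at offsets 7–10.
Offset 7 falls in char 3's range; it's byte 1 of F3 AB 9C 85 = 0xF3.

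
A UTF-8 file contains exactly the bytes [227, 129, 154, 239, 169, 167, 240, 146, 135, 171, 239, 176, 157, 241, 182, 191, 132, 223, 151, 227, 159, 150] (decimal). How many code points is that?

Byte at offset 0: 0xE3 = 11100011 → 3-byte char (#1). Advance 3.
Byte at offset 3: 0xEF = 11101111 → 3-byte char (#2). Advance 3.
Byte at offset 6: 0xF0 = 11110000 → 4-byte char (#3). Advance 4.
Byte at offset 10: 0xEF = 11101111 → 3-byte char (#4). Advance 3.
Byte at offset 13: 0xF1 = 11110001 → 4-byte char (#5). Advance 4.
Byte at offset 17: 0xDF = 11011111 → 2-byte char (#6). Advance 2.
Byte at offset 19: 0xE3 = 11100011 → 3-byte char (#7). Advance 3.
Reached end at offset 22 after 7 code points.

7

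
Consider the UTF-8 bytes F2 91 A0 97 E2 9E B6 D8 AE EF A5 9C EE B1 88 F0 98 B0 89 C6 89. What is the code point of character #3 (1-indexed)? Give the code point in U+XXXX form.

Offset 0: leading byte 0xF2 = 11110010 → 4-byte char #1 = F2 91 A0 97.
Offset 4: leading byte 0xE2 = 11100010 → 3-byte char #2 = E2 9E B6.
Offset 7: leading byte 0xD8 = 11011000 → 2-byte char #3 = D8 AE.
Leading byte 0xD8 = 11011000 matches 110xxxxx → 2-byte sequence.
Byte 1: 0xD8 = 11011000, payload 11000 (5 bits).
Byte 2: 0xAE = 10101110 (10xxxxxx ✓), payload 101110.
Concatenate: 11000101110 = 0x62E (11 bits → U+062E).

U+062E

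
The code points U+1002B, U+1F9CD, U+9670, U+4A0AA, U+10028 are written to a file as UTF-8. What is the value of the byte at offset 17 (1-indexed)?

1-indexed offset 17 is 0-indexed offset 16.
U+1002B → 4-byte form F0 90 80 AB at offsets 0–3.
U+1F9CD → 4-byte form F0 9F A7 8D at offsets 4–7.
U+9670 → 3-byte form E9 99 B0 at offsets 8–10.
U+4A0AA → 4-byte form F1 8A 82 AA at offsets 11–14.
U+10028 → 4-byte form F0 90 80 A8 at offsets 15–18.
Offset 16 falls in char 5's range; it's byte 2 of F0 90 80 A8 = 0x90.

0x90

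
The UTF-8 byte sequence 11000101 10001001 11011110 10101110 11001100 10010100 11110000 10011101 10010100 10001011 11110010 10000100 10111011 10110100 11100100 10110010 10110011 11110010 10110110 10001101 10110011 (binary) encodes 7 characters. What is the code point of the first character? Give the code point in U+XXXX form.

Offset 0: leading byte 0xC5 = 11000101 → 2-byte char #1 = C5 89.
Leading byte 0xC5 = 11000101 matches 110xxxxx → 2-byte sequence.
Byte 1: 0xC5 = 11000101, payload 00101 (5 bits).
Byte 2: 0x89 = 10001001 (10xxxxxx ✓), payload 001001.
Concatenate: 00101001001 = 0x149 (11 bits → U+0149).

U+0149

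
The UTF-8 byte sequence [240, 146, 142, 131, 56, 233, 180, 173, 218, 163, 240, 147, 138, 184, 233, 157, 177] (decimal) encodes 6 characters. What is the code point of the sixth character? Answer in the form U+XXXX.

Offset 0: leading byte 0xF0 = 11110000 → 4-byte char #1 = F0 92 8E 83.
Offset 4: leading byte 0x38 = 00111000 → 1-byte char #2 = 38.
Offset 5: leading byte 0xE9 = 11101001 → 3-byte char #3 = E9 B4 AD.
Offset 8: leading byte 0xDA = 11011010 → 2-byte char #4 = DA A3.
Offset 10: leading byte 0xF0 = 11110000 → 4-byte char #5 = F0 93 8A B8.
Offset 14: leading byte 0xE9 = 11101001 → 3-byte char #6 = E9 9D B1.
Leading byte 0xE9 = 11101001 matches 1110xxxx → 3-byte sequence.
Byte 1: 0xE9 = 11101001, payload 1001 (4 bits).
Byte 2: 0x9D = 10011101 (10xxxxxx ✓), payload 011101.
Byte 3: 0xB1 = 10110001 (10xxxxxx ✓), payload 110001.
Concatenate: 1001011101110001 = 0x9771 (16 bits → U+9771).

U+9771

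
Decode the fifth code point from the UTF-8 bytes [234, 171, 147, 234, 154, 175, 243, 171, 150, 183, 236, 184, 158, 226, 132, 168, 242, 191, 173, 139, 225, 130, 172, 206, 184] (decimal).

U+2128

Offset 0: leading byte 0xEA = 11101010 → 3-byte char #1 = EA AB 93.
Offset 3: leading byte 0xEA = 11101010 → 3-byte char #2 = EA 9A AF.
Offset 6: leading byte 0xF3 = 11110011 → 4-byte char #3 = F3 AB 96 B7.
Offset 10: leading byte 0xEC = 11101100 → 3-byte char #4 = EC B8 9E.
Offset 13: leading byte 0xE2 = 11100010 → 3-byte char #5 = E2 84 A8.
Leading byte 0xE2 = 11100010 matches 1110xxxx → 3-byte sequence.
Byte 1: 0xE2 = 11100010, payload 0010 (4 bits).
Byte 2: 0x84 = 10000100 (10xxxxxx ✓), payload 000100.
Byte 3: 0xA8 = 10101000 (10xxxxxx ✓), payload 101000.
Concatenate: 0010000100101000 = 0x2128 (16 bits → U+2128).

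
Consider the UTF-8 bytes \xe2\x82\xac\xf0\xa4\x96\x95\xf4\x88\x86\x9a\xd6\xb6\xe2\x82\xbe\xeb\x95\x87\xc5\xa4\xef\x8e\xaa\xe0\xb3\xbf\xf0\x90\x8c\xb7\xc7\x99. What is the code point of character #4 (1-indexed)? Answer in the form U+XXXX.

U+05B6

Offset 0: leading byte 0xE2 = 11100010 → 3-byte char #1 = E2 82 AC.
Offset 3: leading byte 0xF0 = 11110000 → 4-byte char #2 = F0 A4 96 95.
Offset 7: leading byte 0xF4 = 11110100 → 4-byte char #3 = F4 88 86 9A.
Offset 11: leading byte 0xD6 = 11010110 → 2-byte char #4 = D6 B6.
Leading byte 0xD6 = 11010110 matches 110xxxxx → 2-byte sequence.
Byte 1: 0xD6 = 11010110, payload 10110 (5 bits).
Byte 2: 0xB6 = 10110110 (10xxxxxx ✓), payload 110110.
Concatenate: 10110110110 = 0x5B6 (11 bits → U+05B6).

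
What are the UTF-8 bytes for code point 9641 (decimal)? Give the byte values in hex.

E2 96 A9

U+25A9 = 0x25A9 = 9641 decimal. In range U+0800–U+FFFF → 3-byte form: 1110xxxx 10xxxxxx 10xxxxxx.
Binary (16 bits): 0010010110101001.
Split 4+6+6: 0010 | 010110 | 101001.
Byte 1: 11100010 = 0xE2.
Byte 2: 10010110 = 0x96.
Byte 3: 10101001 = 0xA9.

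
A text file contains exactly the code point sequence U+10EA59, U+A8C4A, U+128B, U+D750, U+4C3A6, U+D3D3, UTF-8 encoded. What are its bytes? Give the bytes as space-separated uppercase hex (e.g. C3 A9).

U+10EA59: 4-byte form → F4 8E A9 99.
U+A8C4A: 4-byte form → F2 A8 B1 8A.
U+128B: 3-byte form → E1 8A 8B.
U+D750: 3-byte form → ED 9D 90.
U+4C3A6: 4-byte form → F1 8C 8E A6.
U+D3D3: 3-byte form → ED 8F 93.
Concatenated (21 bytes): F4 8E A9 99 F2 A8 B1 8A E1 8A 8B ED 9D 90 F1 8C 8E A6 ED 8F 93.

F4 8E A9 99 F2 A8 B1 8A E1 8A 8B ED 9D 90 F1 8C 8E A6 ED 8F 93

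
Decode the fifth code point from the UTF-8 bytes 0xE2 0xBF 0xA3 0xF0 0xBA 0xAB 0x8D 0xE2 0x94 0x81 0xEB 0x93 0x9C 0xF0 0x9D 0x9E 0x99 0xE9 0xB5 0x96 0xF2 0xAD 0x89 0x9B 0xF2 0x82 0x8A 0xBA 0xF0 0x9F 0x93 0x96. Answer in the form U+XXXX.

U+1D799

Offset 0: leading byte 0xE2 = 11100010 → 3-byte char #1 = E2 BF A3.
Offset 3: leading byte 0xF0 = 11110000 → 4-byte char #2 = F0 BA AB 8D.
Offset 7: leading byte 0xE2 = 11100010 → 3-byte char #3 = E2 94 81.
Offset 10: leading byte 0xEB = 11101011 → 3-byte char #4 = EB 93 9C.
Offset 13: leading byte 0xF0 = 11110000 → 4-byte char #5 = F0 9D 9E 99.
Leading byte 0xF0 = 11110000 matches 11110xxx → 4-byte sequence.
Byte 1: 0xF0 = 11110000, payload 000 (3 bits).
Byte 2: 0x9D = 10011101 (10xxxxxx ✓), payload 011101.
Byte 3: 0x9E = 10011110 (10xxxxxx ✓), payload 011110.
Byte 4: 0x99 = 10011001 (10xxxxxx ✓), payload 011001.
Concatenate: 000011101011110011001 = 0x1D799 (21 bits → U+1D799).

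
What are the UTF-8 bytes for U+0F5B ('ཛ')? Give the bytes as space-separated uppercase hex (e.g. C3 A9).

U+0F5B = 0xF5B = 3931 decimal. In range U+0800–U+FFFF → 3-byte form: 1110xxxx 10xxxxxx 10xxxxxx.
Binary (16 bits): 0000111101011011.
Split 4+6+6: 0000 | 111101 | 011011.
Byte 1: 11100000 = 0xE0.
Byte 2: 10111101 = 0xBD.
Byte 3: 10011011 = 0x9B.

E0 BD 9B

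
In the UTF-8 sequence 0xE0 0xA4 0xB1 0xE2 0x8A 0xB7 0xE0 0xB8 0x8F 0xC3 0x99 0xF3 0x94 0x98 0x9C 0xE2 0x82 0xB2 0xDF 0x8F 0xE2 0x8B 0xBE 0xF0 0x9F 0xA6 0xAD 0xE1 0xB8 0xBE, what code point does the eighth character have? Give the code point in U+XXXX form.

U+22FE

Offset 0: leading byte 0xE0 = 11100000 → 3-byte char #1 = E0 A4 B1.
Offset 3: leading byte 0xE2 = 11100010 → 3-byte char #2 = E2 8A B7.
Offset 6: leading byte 0xE0 = 11100000 → 3-byte char #3 = E0 B8 8F.
Offset 9: leading byte 0xC3 = 11000011 → 2-byte char #4 = C3 99.
Offset 11: leading byte 0xF3 = 11110011 → 4-byte char #5 = F3 94 98 9C.
Offset 15: leading byte 0xE2 = 11100010 → 3-byte char #6 = E2 82 B2.
Offset 18: leading byte 0xDF = 11011111 → 2-byte char #7 = DF 8F.
Offset 20: leading byte 0xE2 = 11100010 → 3-byte char #8 = E2 8B BE.
Leading byte 0xE2 = 11100010 matches 1110xxxx → 3-byte sequence.
Byte 1: 0xE2 = 11100010, payload 0010 (4 bits).
Byte 2: 0x8B = 10001011 (10xxxxxx ✓), payload 001011.
Byte 3: 0xBE = 10111110 (10xxxxxx ✓), payload 111110.
Concatenate: 0010001011111110 = 0x22FE (16 bits → U+22FE).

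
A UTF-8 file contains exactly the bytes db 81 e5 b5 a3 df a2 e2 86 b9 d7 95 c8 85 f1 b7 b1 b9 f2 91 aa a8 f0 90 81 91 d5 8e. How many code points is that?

Byte at offset 0: 0xDB = 11011011 → 2-byte char (#1). Advance 2.
Byte at offset 2: 0xE5 = 11100101 → 3-byte char (#2). Advance 3.
Byte at offset 5: 0xDF = 11011111 → 2-byte char (#3). Advance 2.
Byte at offset 7: 0xE2 = 11100010 → 3-byte char (#4). Advance 3.
Byte at offset 10: 0xD7 = 11010111 → 2-byte char (#5). Advance 2.
Byte at offset 12: 0xC8 = 11001000 → 2-byte char (#6). Advance 2.
Byte at offset 14: 0xF1 = 11110001 → 4-byte char (#7). Advance 4.
Byte at offset 18: 0xF2 = 11110010 → 4-byte char (#8). Advance 4.
Byte at offset 22: 0xF0 = 11110000 → 4-byte char (#9). Advance 4.
Byte at offset 26: 0xD5 = 11010101 → 2-byte char (#10). Advance 2.
Reached end at offset 28 after 10 code points.

10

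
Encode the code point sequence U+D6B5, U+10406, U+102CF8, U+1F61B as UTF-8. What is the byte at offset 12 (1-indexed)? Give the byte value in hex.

1-indexed offset 12 is 0-indexed offset 11.
U+D6B5 → 3-byte form ED 9A B5 at offsets 0–2.
U+10406 → 4-byte form F0 90 90 86 at offsets 3–6.
U+102CF8 → 4-byte form F4 82 B3 B8 at offsets 7–10.
U+1F61B → 4-byte form F0 9F 98 9B at offsets 11–14.
Offset 11 falls in char 4's range; it's byte 1 of F0 9F 98 9B = 0xF0.

0xF0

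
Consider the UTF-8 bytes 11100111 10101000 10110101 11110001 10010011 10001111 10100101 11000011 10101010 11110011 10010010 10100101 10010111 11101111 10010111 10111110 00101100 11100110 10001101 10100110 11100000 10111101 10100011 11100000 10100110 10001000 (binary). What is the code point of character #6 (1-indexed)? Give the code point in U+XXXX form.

U+002C

Offset 0: leading byte 0xE7 = 11100111 → 3-byte char #1 = E7 A8 B5.
Offset 3: leading byte 0xF1 = 11110001 → 4-byte char #2 = F1 93 8F A5.
Offset 7: leading byte 0xC3 = 11000011 → 2-byte char #3 = C3 AA.
Offset 9: leading byte 0xF3 = 11110011 → 4-byte char #4 = F3 92 A5 97.
Offset 13: leading byte 0xEF = 11101111 → 3-byte char #5 = EF 97 BE.
Offset 16: leading byte 0x2C = 00101100 → 1-byte char #6 = 2C.
Leading byte 0x2C = 00101100 matches 0xxxxxxx → 1-byte sequence.
Byte 1: 0x2C = 00101100, payload 0101100 (7 bits).
Concatenate: 0101100 = 0x2C (7 bits → U+002C).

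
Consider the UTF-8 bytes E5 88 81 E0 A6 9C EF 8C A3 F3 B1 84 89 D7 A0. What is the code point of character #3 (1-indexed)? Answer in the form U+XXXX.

Offset 0: leading byte 0xE5 = 11100101 → 3-byte char #1 = E5 88 81.
Offset 3: leading byte 0xE0 = 11100000 → 3-byte char #2 = E0 A6 9C.
Offset 6: leading byte 0xEF = 11101111 → 3-byte char #3 = EF 8C A3.
Leading byte 0xEF = 11101111 matches 1110xxxx → 3-byte sequence.
Byte 1: 0xEF = 11101111, payload 1111 (4 bits).
Byte 2: 0x8C = 10001100 (10xxxxxx ✓), payload 001100.
Byte 3: 0xA3 = 10100011 (10xxxxxx ✓), payload 100011.
Concatenate: 1111001100100011 = 0xF323 (16 bits → U+F323).

U+F323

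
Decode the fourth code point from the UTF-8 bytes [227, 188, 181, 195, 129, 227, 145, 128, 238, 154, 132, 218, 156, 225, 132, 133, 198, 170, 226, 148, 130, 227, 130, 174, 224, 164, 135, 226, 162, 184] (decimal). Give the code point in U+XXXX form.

Offset 0: leading byte 0xE3 = 11100011 → 3-byte char #1 = E3 BC B5.
Offset 3: leading byte 0xC3 = 11000011 → 2-byte char #2 = C3 81.
Offset 5: leading byte 0xE3 = 11100011 → 3-byte char #3 = E3 91 80.
Offset 8: leading byte 0xEE = 11101110 → 3-byte char #4 = EE 9A 84.
Leading byte 0xEE = 11101110 matches 1110xxxx → 3-byte sequence.
Byte 1: 0xEE = 11101110, payload 1110 (4 bits).
Byte 2: 0x9A = 10011010 (10xxxxxx ✓), payload 011010.
Byte 3: 0x84 = 10000100 (10xxxxxx ✓), payload 000100.
Concatenate: 1110011010000100 = 0xE684 (16 bits → U+E684).

U+E684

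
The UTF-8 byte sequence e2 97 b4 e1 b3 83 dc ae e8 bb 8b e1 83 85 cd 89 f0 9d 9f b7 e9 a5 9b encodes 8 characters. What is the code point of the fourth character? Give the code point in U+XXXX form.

U+8ECB

Offset 0: leading byte 0xE2 = 11100010 → 3-byte char #1 = E2 97 B4.
Offset 3: leading byte 0xE1 = 11100001 → 3-byte char #2 = E1 B3 83.
Offset 6: leading byte 0xDC = 11011100 → 2-byte char #3 = DC AE.
Offset 8: leading byte 0xE8 = 11101000 → 3-byte char #4 = E8 BB 8B.
Leading byte 0xE8 = 11101000 matches 1110xxxx → 3-byte sequence.
Byte 1: 0xE8 = 11101000, payload 1000 (4 bits).
Byte 2: 0xBB = 10111011 (10xxxxxx ✓), payload 111011.
Byte 3: 0x8B = 10001011 (10xxxxxx ✓), payload 001011.
Concatenate: 1000111011001011 = 0x8ECB (16 bits → U+8ECB).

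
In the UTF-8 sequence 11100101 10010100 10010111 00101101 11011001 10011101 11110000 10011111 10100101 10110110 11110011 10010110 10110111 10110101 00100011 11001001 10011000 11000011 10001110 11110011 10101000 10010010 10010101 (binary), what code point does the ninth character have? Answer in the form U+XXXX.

U+E8495

Offset 0: leading byte 0xE5 = 11100101 → 3-byte char #1 = E5 94 97.
Offset 3: leading byte 0x2D = 00101101 → 1-byte char #2 = 2D.
Offset 4: leading byte 0xD9 = 11011001 → 2-byte char #3 = D9 9D.
Offset 6: leading byte 0xF0 = 11110000 → 4-byte char #4 = F0 9F A5 B6.
Offset 10: leading byte 0xF3 = 11110011 → 4-byte char #5 = F3 96 B7 B5.
Offset 14: leading byte 0x23 = 00100011 → 1-byte char #6 = 23.
Offset 15: leading byte 0xC9 = 11001001 → 2-byte char #7 = C9 98.
Offset 17: leading byte 0xC3 = 11000011 → 2-byte char #8 = C3 8E.
Offset 19: leading byte 0xF3 = 11110011 → 4-byte char #9 = F3 A8 92 95.
Leading byte 0xF3 = 11110011 matches 11110xxx → 4-byte sequence.
Byte 1: 0xF3 = 11110011, payload 011 (3 bits).
Byte 2: 0xA8 = 10101000 (10xxxxxx ✓), payload 101000.
Byte 3: 0x92 = 10010010 (10xxxxxx ✓), payload 010010.
Byte 4: 0x95 = 10010101 (10xxxxxx ✓), payload 010101.
Concatenate: 011101000010010010101 = 0xE8495 (21 bits → U+E8495).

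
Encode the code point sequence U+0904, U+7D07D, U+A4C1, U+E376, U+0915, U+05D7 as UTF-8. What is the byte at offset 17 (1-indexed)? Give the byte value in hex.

1-indexed offset 17 is 0-indexed offset 16.
U+0904 → 3-byte form E0 A4 84 at offsets 0–2.
U+7D07D → 4-byte form F1 BD 81 BD at offsets 3–6.
U+A4C1 → 3-byte form EA 93 81 at offsets 7–9.
U+E376 → 3-byte form EE 8D B6 at offsets 10–12.
U+0915 → 3-byte form E0 A4 95 at offsets 13–15.
U+05D7 → 2-byte form D7 97 at offsets 16–17.
Offset 16 falls in char 6's range; it's byte 1 of D7 97 = 0xD7.

0xD7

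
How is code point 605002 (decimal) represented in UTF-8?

U+93B4A = 0x93B4A = 605002 decimal. In range U+10000–U+10FFFF → 4-byte form: 11110xxx 10xxxxxx 10xxxxxx 10xxxxxx.
Binary (21 bits): 010010011101101001010.
Split 3+6+6+6: 010 | 010011 | 101101 | 001010.
Byte 1: 11110010 = 0xF2.
Byte 2: 10010011 = 0x93.
Byte 3: 10101101 = 0xAD.
Byte 4: 10001010 = 0x8A.

F2 93 AD 8A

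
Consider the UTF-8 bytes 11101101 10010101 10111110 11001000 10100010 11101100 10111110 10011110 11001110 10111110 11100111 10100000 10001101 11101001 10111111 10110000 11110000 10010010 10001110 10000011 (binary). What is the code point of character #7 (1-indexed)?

U+12383

Offset 0: leading byte 0xED = 11101101 → 3-byte char #1 = ED 95 BE.
Offset 3: leading byte 0xC8 = 11001000 → 2-byte char #2 = C8 A2.
Offset 5: leading byte 0xEC = 11101100 → 3-byte char #3 = EC BE 9E.
Offset 8: leading byte 0xCE = 11001110 → 2-byte char #4 = CE BE.
Offset 10: leading byte 0xE7 = 11100111 → 3-byte char #5 = E7 A0 8D.
Offset 13: leading byte 0xE9 = 11101001 → 3-byte char #6 = E9 BF B0.
Offset 16: leading byte 0xF0 = 11110000 → 4-byte char #7 = F0 92 8E 83.
Leading byte 0xF0 = 11110000 matches 11110xxx → 4-byte sequence.
Byte 1: 0xF0 = 11110000, payload 000 (3 bits).
Byte 2: 0x92 = 10010010 (10xxxxxx ✓), payload 010010.
Byte 3: 0x8E = 10001110 (10xxxxxx ✓), payload 001110.
Byte 4: 0x83 = 10000011 (10xxxxxx ✓), payload 000011.
Concatenate: 000010010001110000011 = 0x12383 (21 bits → U+12383).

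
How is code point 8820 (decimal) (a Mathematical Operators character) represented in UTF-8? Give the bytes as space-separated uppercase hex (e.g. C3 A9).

E2 89 B4

U+2274 = 0x2274 = 8820 decimal. In range U+0800–U+FFFF → 3-byte form: 1110xxxx 10xxxxxx 10xxxxxx.
Binary (16 bits): 0010001001110100.
Split 4+6+6: 0010 | 001001 | 110100.
Byte 1: 11100010 = 0xE2.
Byte 2: 10001001 = 0x89.
Byte 3: 10110100 = 0xB4.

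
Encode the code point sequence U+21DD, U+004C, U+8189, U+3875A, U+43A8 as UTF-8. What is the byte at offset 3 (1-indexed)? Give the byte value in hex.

1-indexed offset 3 is 0-indexed offset 2.
U+21DD → 3-byte form E2 87 9D at offsets 0–2.
Offset 2 falls in char 1's range; it's byte 3 of E2 87 9D = 0x9D.

0x9D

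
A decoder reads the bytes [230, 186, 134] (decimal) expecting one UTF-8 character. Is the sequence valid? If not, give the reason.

Leading byte 0xE6 = 11100110 → 3-byte form.
Continuation bytes 0xBA=10111010, 0x86=10000110 all match 10xxxxxx.
Decoded value 0x6E86 is ≥ 0x800 (shortest form) and not a surrogate.

valid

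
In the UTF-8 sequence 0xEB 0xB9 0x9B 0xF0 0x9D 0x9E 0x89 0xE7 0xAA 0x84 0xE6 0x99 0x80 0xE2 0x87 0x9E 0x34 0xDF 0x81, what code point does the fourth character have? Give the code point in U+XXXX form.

Offset 0: leading byte 0xEB = 11101011 → 3-byte char #1 = EB B9 9B.
Offset 3: leading byte 0xF0 = 11110000 → 4-byte char #2 = F0 9D 9E 89.
Offset 7: leading byte 0xE7 = 11100111 → 3-byte char #3 = E7 AA 84.
Offset 10: leading byte 0xE6 = 11100110 → 3-byte char #4 = E6 99 80.
Leading byte 0xE6 = 11100110 matches 1110xxxx → 3-byte sequence.
Byte 1: 0xE6 = 11100110, payload 0110 (4 bits).
Byte 2: 0x99 = 10011001 (10xxxxxx ✓), payload 011001.
Byte 3: 0x80 = 10000000 (10xxxxxx ✓), payload 000000.
Concatenate: 0110011001000000 = 0x6640 (16 bits → U+6640).

U+6640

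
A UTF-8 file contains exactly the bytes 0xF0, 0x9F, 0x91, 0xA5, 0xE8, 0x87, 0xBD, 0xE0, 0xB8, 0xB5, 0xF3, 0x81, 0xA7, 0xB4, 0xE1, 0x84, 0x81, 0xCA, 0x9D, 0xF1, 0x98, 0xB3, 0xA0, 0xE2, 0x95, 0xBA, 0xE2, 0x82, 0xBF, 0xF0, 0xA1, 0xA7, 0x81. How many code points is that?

10

Byte at offset 0: 0xF0 = 11110000 → 4-byte char (#1). Advance 4.
Byte at offset 4: 0xE8 = 11101000 → 3-byte char (#2). Advance 3.
Byte at offset 7: 0xE0 = 11100000 → 3-byte char (#3). Advance 3.
Byte at offset 10: 0xF3 = 11110011 → 4-byte char (#4). Advance 4.
Byte at offset 14: 0xE1 = 11100001 → 3-byte char (#5). Advance 3.
Byte at offset 17: 0xCA = 11001010 → 2-byte char (#6). Advance 2.
Byte at offset 19: 0xF1 = 11110001 → 4-byte char (#7). Advance 4.
Byte at offset 23: 0xE2 = 11100010 → 3-byte char (#8). Advance 3.
Byte at offset 26: 0xE2 = 11100010 → 3-byte char (#9). Advance 3.
Byte at offset 29: 0xF0 = 11110000 → 4-byte char (#10). Advance 4.
Reached end at offset 33 after 10 code points.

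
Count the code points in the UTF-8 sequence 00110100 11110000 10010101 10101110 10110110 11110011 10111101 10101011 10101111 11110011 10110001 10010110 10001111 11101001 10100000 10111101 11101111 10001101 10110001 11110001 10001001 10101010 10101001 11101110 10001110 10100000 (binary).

8

Byte at offset 0: 0x34 = 00110100 → 1-byte char (#1). Advance 1.
Byte at offset 1: 0xF0 = 11110000 → 4-byte char (#2). Advance 4.
Byte at offset 5: 0xF3 = 11110011 → 4-byte char (#3). Advance 4.
Byte at offset 9: 0xF3 = 11110011 → 4-byte char (#4). Advance 4.
Byte at offset 13: 0xE9 = 11101001 → 3-byte char (#5). Advance 3.
Byte at offset 16: 0xEF = 11101111 → 3-byte char (#6). Advance 3.
Byte at offset 19: 0xF1 = 11110001 → 4-byte char (#7). Advance 4.
Byte at offset 23: 0xEE = 11101110 → 3-byte char (#8). Advance 3.
Reached end at offset 26 after 8 code points.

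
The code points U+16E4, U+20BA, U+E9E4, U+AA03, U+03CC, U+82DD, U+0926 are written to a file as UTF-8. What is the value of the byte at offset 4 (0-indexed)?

0x82

U+16E4 → 3-byte form E1 9B A4 at offsets 0–2.
U+20BA → 3-byte form E2 82 BA at offsets 3–5.
Offset 4 falls in char 2's range; it's byte 2 of E2 82 BA = 0x82.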